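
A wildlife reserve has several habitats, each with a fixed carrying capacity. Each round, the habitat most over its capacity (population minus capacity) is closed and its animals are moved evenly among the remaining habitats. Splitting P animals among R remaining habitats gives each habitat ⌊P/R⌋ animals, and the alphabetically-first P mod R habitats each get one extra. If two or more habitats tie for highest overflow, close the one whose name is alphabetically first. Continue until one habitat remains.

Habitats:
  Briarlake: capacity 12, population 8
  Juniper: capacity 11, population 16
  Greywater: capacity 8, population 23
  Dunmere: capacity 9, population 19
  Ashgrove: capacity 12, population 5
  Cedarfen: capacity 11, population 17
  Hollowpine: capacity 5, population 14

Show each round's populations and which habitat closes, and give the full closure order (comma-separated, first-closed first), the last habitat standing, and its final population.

Round 1: Ashgrove=5 Briarlake=8 Cedarfen=17 Dunmere=19 Greywater=23 Hollowpine=14 Juniper=16 → close Greywater (overflow 15)
  23÷6 = 3 each, +1 to first 5
Round 2: Ashgrove=9 Briarlake=12 Cedarfen=21 Dunmere=23 Hollowpine=18 Juniper=19 → close Dunmere (overflow 14)
  23÷5 = 4 each, +1 to first 3
Round 3: Ashgrove=14 Briarlake=17 Cedarfen=26 Hollowpine=22 Juniper=23 → close Hollowpine (overflow 17)
  22÷4 = 5 each, +1 to first 2
Round 4: Ashgrove=20 Briarlake=23 Cedarfen=31 Juniper=28 → close Cedarfen (overflow 20)
  31÷3 = 10 each, +1 to first 1
Round 5: Ashgrove=31 Briarlake=33 Juniper=38 → close Juniper (overflow 27)
  38÷2 = 19 each, +1 to first 0
Round 6: Ashgrove=50 Briarlake=52 → close Briarlake (overflow 40)
  52÷1 = 52 each, +1 to first 0

Closure order: Greywater, Dunmere, Hollowpine, Cedarfen, Juniper, Briarlake
Last habitat: Ashgrove with 102 animals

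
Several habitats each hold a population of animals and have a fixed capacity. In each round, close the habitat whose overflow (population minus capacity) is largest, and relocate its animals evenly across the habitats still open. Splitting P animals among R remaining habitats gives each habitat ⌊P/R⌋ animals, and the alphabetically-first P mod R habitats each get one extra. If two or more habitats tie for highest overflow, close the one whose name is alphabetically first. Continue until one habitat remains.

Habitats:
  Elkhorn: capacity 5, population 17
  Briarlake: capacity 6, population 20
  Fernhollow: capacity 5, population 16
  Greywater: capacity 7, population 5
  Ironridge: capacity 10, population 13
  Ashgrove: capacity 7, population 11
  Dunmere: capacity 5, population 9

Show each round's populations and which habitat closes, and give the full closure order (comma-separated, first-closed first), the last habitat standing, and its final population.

Closure order: Briarlake, Elkhorn, Fernhollow, Ashgrove, Dunmere, Ironridge
Last habitat: Greywater with 91 animals

Round 1: Ashgrove=11 Briarlake=20 Dunmere=9 Elkhorn=17 Fernhollow=16 Greywater=5 Ironridge=13 → close Briarlake (overflow 14)
  20÷6 = 3 each, +1 to first 2
Round 2: Ashgrove=15 Dunmere=13 Elkhorn=20 Fernhollow=19 Greywater=8 Ironridge=16 → close Elkhorn (overflow 15)
  20÷5 = 4 each, +1 to first 0
Round 3: Ashgrove=19 Dunmere=17 Fernhollow=23 Greywater=12 Ironridge=20 → close Fernhollow (overflow 18)
  23÷4 = 5 each, +1 to first 3
Round 4: Ashgrove=25 Dunmere=23 Greywater=18 Ironridge=25 → close Ashgrove (overflow 18)
  25÷3 = 8 each, +1 to first 1
Round 5: Dunmere=32 Greywater=26 Ironridge=33 → close Dunmere (overflow 27)
  32÷2 = 16 each, +1 to first 0
Round 6: Greywater=42 Ironridge=49 → close Ironridge (overflow 39)
  49÷1 = 49 each, +1 to first 0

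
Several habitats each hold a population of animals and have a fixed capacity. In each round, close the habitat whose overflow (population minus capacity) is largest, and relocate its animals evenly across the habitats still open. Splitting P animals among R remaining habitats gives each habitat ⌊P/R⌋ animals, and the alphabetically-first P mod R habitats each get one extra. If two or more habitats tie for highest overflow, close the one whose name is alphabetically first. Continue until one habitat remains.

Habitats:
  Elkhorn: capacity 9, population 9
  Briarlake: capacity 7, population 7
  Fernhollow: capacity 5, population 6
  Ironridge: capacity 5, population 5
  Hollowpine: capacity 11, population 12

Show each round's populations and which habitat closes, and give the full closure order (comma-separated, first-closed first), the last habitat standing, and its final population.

Closure order: Fernhollow, Briarlake, Elkhorn, Hollowpine
Last habitat: Ironridge with 39 animals

Round 1: Briarlake=7 Elkhorn=9 Fernhollow=6 Hollowpine=12 Ironridge=5 → close Fernhollow (overflow 1)
  6÷4 = 1 each, +1 to first 2
Round 2: Briarlake=9 Elkhorn=11 Hollowpine=13 Ironridge=6 → close Briarlake (overflow 2)
  9÷3 = 3 each, +1 to first 0
Round 3: Elkhorn=14 Hollowpine=16 Ironridge=9 → close Elkhorn (overflow 5)
  14÷2 = 7 each, +1 to first 0
Round 4: Hollowpine=23 Ironridge=16 → close Hollowpine (overflow 12)
  23÷1 = 23 each, +1 to first 0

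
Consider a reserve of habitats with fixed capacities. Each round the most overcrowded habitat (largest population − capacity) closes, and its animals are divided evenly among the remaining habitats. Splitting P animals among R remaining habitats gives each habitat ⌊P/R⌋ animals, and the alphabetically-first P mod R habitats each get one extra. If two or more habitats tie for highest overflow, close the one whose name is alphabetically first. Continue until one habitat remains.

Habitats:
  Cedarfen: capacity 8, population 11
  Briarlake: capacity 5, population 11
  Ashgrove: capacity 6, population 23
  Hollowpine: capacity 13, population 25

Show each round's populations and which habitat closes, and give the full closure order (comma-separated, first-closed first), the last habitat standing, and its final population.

Round 1: Ashgrove=23 Briarlake=11 Cedarfen=11 Hollowpine=25 → close Ashgrove (overflow 17)
  23÷3 = 7 each, +1 to first 2
Round 2: Briarlake=19 Cedarfen=19 Hollowpine=32 → close Hollowpine (overflow 19)
  32÷2 = 16 each, +1 to first 0
Round 3: Briarlake=35 Cedarfen=35 → close Briarlake (overflow 30)
  35÷1 = 35 each, +1 to first 0

Closure order: Ashgrove, Hollowpine, Briarlake
Last habitat: Cedarfen with 70 animals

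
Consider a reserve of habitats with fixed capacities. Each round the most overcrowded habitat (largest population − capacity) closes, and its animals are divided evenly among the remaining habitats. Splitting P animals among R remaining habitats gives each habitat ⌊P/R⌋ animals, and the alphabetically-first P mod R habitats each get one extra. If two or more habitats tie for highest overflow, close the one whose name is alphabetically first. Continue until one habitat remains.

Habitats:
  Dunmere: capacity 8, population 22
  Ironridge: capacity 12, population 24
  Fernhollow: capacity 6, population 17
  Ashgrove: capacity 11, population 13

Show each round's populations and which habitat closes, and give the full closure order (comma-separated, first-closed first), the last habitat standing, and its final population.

Closure order: Dunmere, Ironridge, Fernhollow
Last habitat: Ashgrove with 76 animals

Round 1: Ashgrove=13 Dunmere=22 Fernhollow=17 Ironridge=24 → close Dunmere (overflow 14)
  22÷3 = 7 each, +1 to first 1
Round 2: Ashgrove=21 Fernhollow=24 Ironridge=31 → close Ironridge (overflow 19)
  31÷2 = 15 each, +1 to first 1
Round 3: Ashgrove=37 Fernhollow=39 → close Fernhollow (overflow 33)
  39÷1 = 39 each, +1 to first 0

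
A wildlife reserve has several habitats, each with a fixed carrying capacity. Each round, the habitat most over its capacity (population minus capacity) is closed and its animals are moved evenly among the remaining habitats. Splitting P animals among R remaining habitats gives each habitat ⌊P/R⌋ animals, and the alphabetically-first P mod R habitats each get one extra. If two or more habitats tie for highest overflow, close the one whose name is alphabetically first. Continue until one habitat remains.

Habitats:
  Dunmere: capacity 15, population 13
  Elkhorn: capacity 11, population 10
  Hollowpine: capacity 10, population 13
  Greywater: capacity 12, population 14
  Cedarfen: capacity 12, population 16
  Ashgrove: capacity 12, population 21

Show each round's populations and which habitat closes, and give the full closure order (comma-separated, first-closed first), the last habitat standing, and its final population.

Closure order: Ashgrove, Cedarfen, Hollowpine, Greywater, Dunmere
Last habitat: Elkhorn with 87 animals

Round 1: Ashgrove=21 Cedarfen=16 Dunmere=13 Elkhorn=10 Greywater=14 Hollowpine=13 → close Ashgrove (overflow 9)
  21÷5 = 4 each, +1 to first 1
Round 2: Cedarfen=21 Dunmere=17 Elkhorn=14 Greywater=18 Hollowpine=17 → close Cedarfen (overflow 9)
  21÷4 = 5 each, +1 to first 1
Round 3: Dunmere=23 Elkhorn=19 Greywater=23 Hollowpine=22 → close Hollowpine (overflow 12)
  22÷3 = 7 each, +1 to first 1
Round 4: Dunmere=31 Elkhorn=26 Greywater=30 → close Greywater (overflow 18)
  30÷2 = 15 each, +1 to first 0
Round 5: Dunmere=46 Elkhorn=41 → close Dunmere (overflow 31)
  46÷1 = 46 each, +1 to first 0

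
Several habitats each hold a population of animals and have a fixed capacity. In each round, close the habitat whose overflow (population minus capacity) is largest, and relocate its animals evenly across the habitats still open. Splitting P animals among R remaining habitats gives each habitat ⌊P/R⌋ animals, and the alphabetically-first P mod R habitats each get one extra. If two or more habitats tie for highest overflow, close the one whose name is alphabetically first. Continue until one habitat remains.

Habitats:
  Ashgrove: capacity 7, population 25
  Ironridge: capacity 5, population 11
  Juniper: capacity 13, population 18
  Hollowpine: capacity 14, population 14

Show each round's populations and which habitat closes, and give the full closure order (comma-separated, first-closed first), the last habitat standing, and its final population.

Closure order: Ashgrove, Ironridge, Juniper
Last habitat: Hollowpine with 68 animals

Round 1: Ashgrove=25 Hollowpine=14 Ironridge=11 Juniper=18 → close Ashgrove (overflow 18)
  25÷3 = 8 each, +1 to first 1
Round 2: Hollowpine=23 Ironridge=19 Juniper=26 → close Ironridge (overflow 14)
  19÷2 = 9 each, +1 to first 1
Round 3: Hollowpine=33 Juniper=35 → close Juniper (overflow 22)
  35÷1 = 35 each, +1 to first 0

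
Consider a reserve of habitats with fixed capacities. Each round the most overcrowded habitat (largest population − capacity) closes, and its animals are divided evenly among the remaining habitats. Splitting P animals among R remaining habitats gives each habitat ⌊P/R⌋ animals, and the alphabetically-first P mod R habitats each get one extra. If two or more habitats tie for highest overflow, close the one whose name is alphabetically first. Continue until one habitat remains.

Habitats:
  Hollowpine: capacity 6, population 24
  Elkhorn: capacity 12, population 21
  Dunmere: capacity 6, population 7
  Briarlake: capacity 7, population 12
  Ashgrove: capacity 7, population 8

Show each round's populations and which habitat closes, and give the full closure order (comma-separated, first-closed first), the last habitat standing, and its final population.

Closure order: Hollowpine, Elkhorn, Briarlake, Ashgrove
Last habitat: Dunmere with 72 animals

Round 1: Ashgrove=8 Briarlake=12 Dunmere=7 Elkhorn=21 Hollowpine=24 → close Hollowpine (overflow 18)
  24÷4 = 6 each, +1 to first 0
Round 2: Ashgrove=14 Briarlake=18 Dunmere=13 Elkhorn=27 → close Elkhorn (overflow 15)
  27÷3 = 9 each, +1 to first 0
Round 3: Ashgrove=23 Briarlake=27 Dunmere=22 → close Briarlake (overflow 20)
  27÷2 = 13 each, +1 to first 1
Round 4: Ashgrove=37 Dunmere=35 → close Ashgrove (overflow 30)
  37÷1 = 37 each, +1 to first 0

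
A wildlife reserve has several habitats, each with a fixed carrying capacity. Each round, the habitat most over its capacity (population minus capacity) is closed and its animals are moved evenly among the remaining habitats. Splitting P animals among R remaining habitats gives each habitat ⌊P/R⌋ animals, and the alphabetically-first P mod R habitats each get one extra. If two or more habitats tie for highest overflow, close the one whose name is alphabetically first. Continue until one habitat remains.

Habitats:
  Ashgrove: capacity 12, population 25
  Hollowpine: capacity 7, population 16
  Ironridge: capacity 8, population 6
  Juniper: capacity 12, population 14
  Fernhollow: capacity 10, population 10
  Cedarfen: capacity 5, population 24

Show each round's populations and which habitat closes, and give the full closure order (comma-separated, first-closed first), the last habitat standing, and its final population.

Closure order: Cedarfen, Ashgrove, Hollowpine, Fernhollow, Juniper
Last habitat: Ironridge with 95 animals

Round 1: Ashgrove=25 Cedarfen=24 Fernhollow=10 Hollowpine=16 Ironridge=6 Juniper=14 → close Cedarfen (overflow 19)
  24÷5 = 4 each, +1 to first 4
Round 2: Ashgrove=30 Fernhollow=15 Hollowpine=21 Ironridge=11 Juniper=18 → close Ashgrove (overflow 18)
  30÷4 = 7 each, +1 to first 2
Round 3: Fernhollow=23 Hollowpine=29 Ironridge=18 Juniper=25 → close Hollowpine (overflow 22)
  29÷3 = 9 each, +1 to first 2
Round 4: Fernhollow=33 Ironridge=28 Juniper=34 → close Fernhollow (overflow 23)
  33÷2 = 16 each, +1 to first 1
Round 5: Ironridge=45 Juniper=50 → close Juniper (overflow 38)
  50÷1 = 50 each, +1 to first 0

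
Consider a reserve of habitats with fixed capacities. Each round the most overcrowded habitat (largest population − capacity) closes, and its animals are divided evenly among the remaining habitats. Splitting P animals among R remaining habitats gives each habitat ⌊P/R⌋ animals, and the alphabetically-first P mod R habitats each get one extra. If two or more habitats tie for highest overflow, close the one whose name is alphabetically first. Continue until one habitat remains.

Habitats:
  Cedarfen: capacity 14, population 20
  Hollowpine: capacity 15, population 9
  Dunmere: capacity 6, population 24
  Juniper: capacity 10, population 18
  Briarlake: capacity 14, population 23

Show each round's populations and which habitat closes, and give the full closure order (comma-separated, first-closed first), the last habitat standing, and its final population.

Closure order: Dunmere, Briarlake, Juniper, Cedarfen
Last habitat: Hollowpine with 94 animals

Round 1: Briarlake=23 Cedarfen=20 Dunmere=24 Hollowpine=9 Juniper=18 → close Dunmere (overflow 18)
  24÷4 = 6 each, +1 to first 0
Round 2: Briarlake=29 Cedarfen=26 Hollowpine=15 Juniper=24 → close Briarlake (overflow 15)
  29÷3 = 9 each, +1 to first 2
Round 3: Cedarfen=36 Hollowpine=25 Juniper=33 → close Juniper (overflow 23)
  33÷2 = 16 each, +1 to first 1
Round 4: Cedarfen=53 Hollowpine=41 → close Cedarfen (overflow 39)
  53÷1 = 53 each, +1 to first 0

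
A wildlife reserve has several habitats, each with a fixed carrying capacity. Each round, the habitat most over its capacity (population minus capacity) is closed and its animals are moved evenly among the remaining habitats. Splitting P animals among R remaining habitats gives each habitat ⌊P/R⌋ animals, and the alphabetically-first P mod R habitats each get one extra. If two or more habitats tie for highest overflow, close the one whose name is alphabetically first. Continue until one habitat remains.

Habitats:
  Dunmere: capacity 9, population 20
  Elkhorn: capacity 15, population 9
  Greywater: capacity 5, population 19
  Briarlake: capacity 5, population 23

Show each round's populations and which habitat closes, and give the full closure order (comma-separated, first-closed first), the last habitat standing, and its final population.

Round 1: Briarlake=23 Dunmere=20 Elkhorn=9 Greywater=19 → close Briarlake (overflow 18)
  23÷3 = 7 each, +1 to first 2
Round 2: Dunmere=28 Elkhorn=17 Greywater=26 → close Greywater (overflow 21)
  26÷2 = 13 each, +1 to first 0
Round 3: Dunmere=41 Elkhorn=30 → close Dunmere (overflow 32)
  41÷1 = 41 each, +1 to first 0

Closure order: Briarlake, Greywater, Dunmere
Last habitat: Elkhorn with 71 animals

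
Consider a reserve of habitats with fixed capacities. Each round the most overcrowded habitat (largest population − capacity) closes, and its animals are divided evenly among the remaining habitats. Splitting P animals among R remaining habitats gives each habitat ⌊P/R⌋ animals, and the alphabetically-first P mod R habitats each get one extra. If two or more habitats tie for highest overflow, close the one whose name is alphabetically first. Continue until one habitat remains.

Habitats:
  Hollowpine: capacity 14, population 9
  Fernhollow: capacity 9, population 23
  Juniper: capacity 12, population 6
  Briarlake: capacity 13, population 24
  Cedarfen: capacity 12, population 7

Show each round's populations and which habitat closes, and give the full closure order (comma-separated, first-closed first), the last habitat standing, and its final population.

Round 1: Briarlake=24 Cedarfen=7 Fernhollow=23 Hollowpine=9 Juniper=6 → close Fernhollow (overflow 14)
  23÷4 = 5 each, +1 to first 3
Round 2: Briarlake=30 Cedarfen=13 Hollowpine=15 Juniper=11 → close Briarlake (overflow 17)
  30÷3 = 10 each, +1 to first 0
Round 3: Cedarfen=23 Hollowpine=25 Juniper=21 → close Cedarfen (overflow 11)
  23÷2 = 11 each, +1 to first 1
Round 4: Hollowpine=37 Juniper=32 → close Hollowpine (overflow 23)
  37÷1 = 37 each, +1 to first 0

Closure order: Fernhollow, Briarlake, Cedarfen, Hollowpine
Last habitat: Juniper with 69 animals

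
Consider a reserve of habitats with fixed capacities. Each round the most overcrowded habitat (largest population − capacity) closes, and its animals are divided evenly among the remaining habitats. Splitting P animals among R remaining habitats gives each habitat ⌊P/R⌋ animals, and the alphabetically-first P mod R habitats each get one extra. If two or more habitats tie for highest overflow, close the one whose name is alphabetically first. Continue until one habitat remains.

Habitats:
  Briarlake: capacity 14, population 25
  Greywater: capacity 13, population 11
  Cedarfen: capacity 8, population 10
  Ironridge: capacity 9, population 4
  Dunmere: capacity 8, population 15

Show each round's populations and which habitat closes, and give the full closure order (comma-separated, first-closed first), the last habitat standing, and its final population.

Closure order: Briarlake, Dunmere, Cedarfen, Greywater
Last habitat: Ironridge with 65 animals

Round 1: Briarlake=25 Cedarfen=10 Dunmere=15 Greywater=11 Ironridge=4 → close Briarlake (overflow 11)
  25÷4 = 6 each, +1 to first 1
Round 2: Cedarfen=17 Dunmere=21 Greywater=17 Ironridge=10 → close Dunmere (overflow 13)
  21÷3 = 7 each, +1 to first 0
Round 3: Cedarfen=24 Greywater=24 Ironridge=17 → close Cedarfen (overflow 16)
  24÷2 = 12 each, +1 to first 0
Round 4: Greywater=36 Ironridge=29 → close Greywater (overflow 23)
  36÷1 = 36 each, +1 to first 0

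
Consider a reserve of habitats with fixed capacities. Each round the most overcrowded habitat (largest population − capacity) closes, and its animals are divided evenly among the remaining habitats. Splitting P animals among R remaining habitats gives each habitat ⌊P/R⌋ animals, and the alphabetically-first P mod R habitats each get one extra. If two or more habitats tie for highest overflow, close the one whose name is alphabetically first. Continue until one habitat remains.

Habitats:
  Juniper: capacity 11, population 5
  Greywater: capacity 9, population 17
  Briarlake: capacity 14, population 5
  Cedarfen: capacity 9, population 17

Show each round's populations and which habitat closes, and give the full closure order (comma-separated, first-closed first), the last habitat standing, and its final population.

Closure order: Cedarfen, Greywater, Juniper
Last habitat: Briarlake with 44 animals

Round 1: Briarlake=5 Cedarfen=17 Greywater=17 Juniper=5 → close Cedarfen (overflow 8)
  17÷3 = 5 each, +1 to first 2
Round 2: Briarlake=11 Greywater=23 Juniper=10 → close Greywater (overflow 14)
  23÷2 = 11 each, +1 to first 1
Round 3: Briarlake=23 Juniper=21 → close Juniper (overflow 10)
  21÷1 = 21 each, +1 to first 0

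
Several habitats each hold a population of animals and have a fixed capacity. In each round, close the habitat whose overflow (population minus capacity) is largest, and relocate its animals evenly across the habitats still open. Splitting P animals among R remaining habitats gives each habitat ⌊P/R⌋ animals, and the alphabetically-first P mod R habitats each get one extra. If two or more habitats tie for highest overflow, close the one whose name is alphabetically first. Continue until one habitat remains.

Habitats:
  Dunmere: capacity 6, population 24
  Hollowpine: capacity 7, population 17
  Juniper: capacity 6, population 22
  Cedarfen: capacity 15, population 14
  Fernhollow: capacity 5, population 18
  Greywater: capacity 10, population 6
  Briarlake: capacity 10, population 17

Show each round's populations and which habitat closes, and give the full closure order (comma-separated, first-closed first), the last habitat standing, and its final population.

Round 1: Briarlake=17 Cedarfen=14 Dunmere=24 Fernhollow=18 Greywater=6 Hollowpine=17 Juniper=22 → close Dunmere (overflow 18)
  24÷6 = 4 each, +1 to first 0
Round 2: Briarlake=21 Cedarfen=18 Fernhollow=22 Greywater=10 Hollowpine=21 Juniper=26 → close Juniper (overflow 20)
  26÷5 = 5 each, +1 to first 1
Round 3: Briarlake=27 Cedarfen=23 Fernhollow=27 Greywater=15 Hollowpine=26 → close Fernhollow (overflow 22)
  27÷4 = 6 each, +1 to first 3
Round 4: Briarlake=34 Cedarfen=30 Greywater=22 Hollowpine=32 → close Hollowpine (overflow 25)
  32÷3 = 10 each, +1 to first 2
Round 5: Briarlake=45 Cedarfen=41 Greywater=32 → close Briarlake (overflow 35)
  45÷2 = 22 each, +1 to first 1
Round 6: Cedarfen=64 Greywater=54 → close Cedarfen (overflow 49)
  64÷1 = 64 each, +1 to first 0

Closure order: Dunmere, Juniper, Fernhollow, Hollowpine, Briarlake, Cedarfen
Last habitat: Greywater with 118 animals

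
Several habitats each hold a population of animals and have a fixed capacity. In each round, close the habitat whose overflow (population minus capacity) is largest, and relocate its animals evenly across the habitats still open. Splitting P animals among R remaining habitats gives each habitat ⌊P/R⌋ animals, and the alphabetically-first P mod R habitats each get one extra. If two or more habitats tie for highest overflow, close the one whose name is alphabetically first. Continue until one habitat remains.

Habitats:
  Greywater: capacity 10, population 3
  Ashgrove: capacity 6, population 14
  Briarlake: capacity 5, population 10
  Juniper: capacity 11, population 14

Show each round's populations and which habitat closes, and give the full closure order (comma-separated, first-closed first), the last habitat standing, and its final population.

Closure order: Ashgrove, Briarlake, Juniper
Last habitat: Greywater with 41 animals

Round 1: Ashgrove=14 Briarlake=10 Greywater=3 Juniper=14 → close Ashgrove (overflow 8)
  14÷3 = 4 each, +1 to first 2
Round 2: Briarlake=15 Greywater=8 Juniper=18 → close Briarlake (overflow 10)
  15÷2 = 7 each, +1 to first 1
Round 3: Greywater=16 Juniper=25 → close Juniper (overflow 14)
  25÷1 = 25 each, +1 to first 0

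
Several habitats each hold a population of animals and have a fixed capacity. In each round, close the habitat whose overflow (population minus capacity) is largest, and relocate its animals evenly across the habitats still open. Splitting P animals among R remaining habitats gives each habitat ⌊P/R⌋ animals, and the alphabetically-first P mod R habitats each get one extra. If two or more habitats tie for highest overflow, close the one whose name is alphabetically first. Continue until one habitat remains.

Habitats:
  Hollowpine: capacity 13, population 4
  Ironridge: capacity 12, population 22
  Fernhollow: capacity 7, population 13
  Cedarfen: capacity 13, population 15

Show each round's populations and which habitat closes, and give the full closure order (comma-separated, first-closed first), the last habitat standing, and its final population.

Closure order: Ironridge, Fernhollow, Cedarfen
Last habitat: Hollowpine with 54 animals

Round 1: Cedarfen=15 Fernhollow=13 Hollowpine=4 Ironridge=22 → close Ironridge (overflow 10)
  22÷3 = 7 each, +1 to first 1
Round 2: Cedarfen=23 Fernhollow=20 Hollowpine=11 → close Fernhollow (overflow 13)
  20÷2 = 10 each, +1 to first 0
Round 3: Cedarfen=33 Hollowpine=21 → close Cedarfen (overflow 20)
  33÷1 = 33 each, +1 to first 0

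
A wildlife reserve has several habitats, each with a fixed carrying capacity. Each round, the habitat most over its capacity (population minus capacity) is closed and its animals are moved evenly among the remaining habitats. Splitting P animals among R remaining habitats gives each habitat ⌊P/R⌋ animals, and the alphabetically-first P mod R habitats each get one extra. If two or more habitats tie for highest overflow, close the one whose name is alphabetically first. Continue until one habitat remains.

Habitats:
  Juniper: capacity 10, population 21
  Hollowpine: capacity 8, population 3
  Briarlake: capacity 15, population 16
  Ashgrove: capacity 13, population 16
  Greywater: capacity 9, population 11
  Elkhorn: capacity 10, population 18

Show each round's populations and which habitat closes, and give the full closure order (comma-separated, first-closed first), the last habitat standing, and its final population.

Closure order: Juniper, Elkhorn, Ashgrove, Briarlake, Greywater
Last habitat: Hollowpine with 85 animals

Round 1: Ashgrove=16 Briarlake=16 Elkhorn=18 Greywater=11 Hollowpine=3 Juniper=21 → close Juniper (overflow 11)
  21÷5 = 4 each, +1 to first 1
Round 2: Ashgrove=21 Briarlake=20 Elkhorn=22 Greywater=15 Hollowpine=7 → close Elkhorn (overflow 12)
  22÷4 = 5 each, +1 to first 2
Round 3: Ashgrove=27 Briarlake=26 Greywater=20 Hollowpine=12 → close Ashgrove (overflow 14)
  27÷3 = 9 each, +1 to first 0
Round 4: Briarlake=35 Greywater=29 Hollowpine=21 → close Briarlake (overflow 20)
  35÷2 = 17 each, +1 to first 1
Round 5: Greywater=47 Hollowpine=38 → close Greywater (overflow 38)
  47÷1 = 47 each, +1 to first 0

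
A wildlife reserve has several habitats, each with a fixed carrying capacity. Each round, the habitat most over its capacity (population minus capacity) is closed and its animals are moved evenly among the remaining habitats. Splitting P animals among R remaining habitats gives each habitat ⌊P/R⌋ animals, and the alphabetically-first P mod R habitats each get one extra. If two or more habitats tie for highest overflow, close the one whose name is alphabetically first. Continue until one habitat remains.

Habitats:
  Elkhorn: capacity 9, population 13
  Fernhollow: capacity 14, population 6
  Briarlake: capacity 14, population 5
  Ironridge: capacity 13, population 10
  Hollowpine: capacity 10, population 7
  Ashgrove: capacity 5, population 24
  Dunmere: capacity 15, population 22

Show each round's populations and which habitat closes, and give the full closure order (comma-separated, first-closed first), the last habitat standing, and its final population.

Closure order: Ashgrove, Dunmere, Elkhorn, Hollowpine, Ironridge, Briarlake
Last habitat: Fernhollow with 87 animals

Round 1: Ashgrove=24 Briarlake=5 Dunmere=22 Elkhorn=13 Fernhollow=6 Hollowpine=7 Ironridge=10 → close Ashgrove (overflow 19)
  24÷6 = 4 each, +1 to first 0
Round 2: Briarlake=9 Dunmere=26 Elkhorn=17 Fernhollow=10 Hollowpine=11 Ironridge=14 → close Dunmere (overflow 11)
  26÷5 = 5 each, +1 to first 1
Round 3: Briarlake=15 Elkhorn=22 Fernhollow=15 Hollowpine=16 Ironridge=19 → close Elkhorn (overflow 13)
  22÷4 = 5 each, +1 to first 2
Round 4: Briarlake=21 Fernhollow=21 Hollowpine=21 Ironridge=24 → close Hollowpine (overflow 11)
  21÷3 = 7 each, +1 to first 0
Round 5: Briarlake=28 Fernhollow=28 Ironridge=31 → close Ironridge (overflow 18)
  31÷2 = 15 each, +1 to first 1
Round 6: Briarlake=44 Fernhollow=43 → close Briarlake (overflow 30)
  44÷1 = 44 each, +1 to first 0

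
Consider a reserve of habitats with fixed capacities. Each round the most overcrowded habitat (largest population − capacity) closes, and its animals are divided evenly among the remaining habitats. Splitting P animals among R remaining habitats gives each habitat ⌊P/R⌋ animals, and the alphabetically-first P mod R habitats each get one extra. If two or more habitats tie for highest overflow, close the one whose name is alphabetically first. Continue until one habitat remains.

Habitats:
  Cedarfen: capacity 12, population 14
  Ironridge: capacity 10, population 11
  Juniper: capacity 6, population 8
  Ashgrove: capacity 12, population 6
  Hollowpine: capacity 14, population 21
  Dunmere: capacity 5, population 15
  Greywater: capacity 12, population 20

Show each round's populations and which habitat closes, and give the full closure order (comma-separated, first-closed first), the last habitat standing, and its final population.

Round 1: Ashgrove=6 Cedarfen=14 Dunmere=15 Greywater=20 Hollowpine=21 Ironridge=11 Juniper=8 → close Dunmere (overflow 10)
  15÷6 = 2 each, +1 to first 3
Round 2: Ashgrove=9 Cedarfen=17 Greywater=23 Hollowpine=23 Ironridge=13 Juniper=10 → close Greywater (overflow 11)
  23÷5 = 4 each, +1 to first 3
Round 3: Ashgrove=14 Cedarfen=22 Hollowpine=28 Ironridge=17 Juniper=14 → close Hollowpine (overflow 14)
  28÷4 = 7 each, +1 to first 0
Round 4: Ashgrove=21 Cedarfen=29 Ironridge=24 Juniper=21 → close Cedarfen (overflow 17)
  29÷3 = 9 each, +1 to first 2
Round 5: Ashgrove=31 Ironridge=34 Juniper=30 → close Ironridge (overflow 24)
  34÷2 = 17 each, +1 to first 0
Round 6: Ashgrove=48 Juniper=47 → close Juniper (overflow 41)
  47÷1 = 47 each, +1 to first 0

Closure order: Dunmere, Greywater, Hollowpine, Cedarfen, Ironridge, Juniper
Last habitat: Ashgrove with 95 animals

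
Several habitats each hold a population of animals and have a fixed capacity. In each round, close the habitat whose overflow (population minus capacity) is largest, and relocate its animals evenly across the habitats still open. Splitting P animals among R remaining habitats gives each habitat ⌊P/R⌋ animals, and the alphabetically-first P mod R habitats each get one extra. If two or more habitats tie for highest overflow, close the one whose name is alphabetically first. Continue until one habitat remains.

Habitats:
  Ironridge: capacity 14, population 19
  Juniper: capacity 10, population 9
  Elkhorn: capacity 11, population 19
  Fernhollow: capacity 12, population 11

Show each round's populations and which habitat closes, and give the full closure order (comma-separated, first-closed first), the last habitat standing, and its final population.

Closure order: Elkhorn, Ironridge, Fernhollow
Last habitat: Juniper with 58 animals

Round 1: Elkhorn=19 Fernhollow=11 Ironridge=19 Juniper=9 → close Elkhorn (overflow 8)
  19÷3 = 6 each, +1 to first 1
Round 2: Fernhollow=18 Ironridge=25 Juniper=15 → close Ironridge (overflow 11)
  25÷2 = 12 each, +1 to first 1
Round 3: Fernhollow=31 Juniper=27 → close Fernhollow (overflow 19)
  31÷1 = 31 each, +1 to first 0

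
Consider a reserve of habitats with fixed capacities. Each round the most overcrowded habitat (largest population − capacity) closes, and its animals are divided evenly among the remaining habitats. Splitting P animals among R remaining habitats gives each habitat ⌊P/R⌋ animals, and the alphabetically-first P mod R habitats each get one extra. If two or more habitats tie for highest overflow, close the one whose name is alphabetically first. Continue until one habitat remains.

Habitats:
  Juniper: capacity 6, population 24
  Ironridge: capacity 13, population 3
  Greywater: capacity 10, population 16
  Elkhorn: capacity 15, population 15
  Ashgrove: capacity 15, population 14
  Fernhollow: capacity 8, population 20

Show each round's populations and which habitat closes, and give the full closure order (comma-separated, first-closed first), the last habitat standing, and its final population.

Closure order: Juniper, Fernhollow, Greywater, Ashgrove, Elkhorn
Last habitat: Ironridge with 92 animals

Round 1: Ashgrove=14 Elkhorn=15 Fernhollow=20 Greywater=16 Ironridge=3 Juniper=24 → close Juniper (overflow 18)
  24÷5 = 4 each, +1 to first 4
Round 2: Ashgrove=19 Elkhorn=20 Fernhollow=25 Greywater=21 Ironridge=7 → close Fernhollow (overflow 17)
  25÷4 = 6 each, +1 to first 1
Round 3: Ashgrove=26 Elkhorn=26 Greywater=27 Ironridge=13 → close Greywater (overflow 17)
  27÷3 = 9 each, +1 to first 0
Round 4: Ashgrove=35 Elkhorn=35 Ironridge=22 → close Ashgrove (overflow 20)
  35÷2 = 17 each, +1 to first 1
Round 5: Elkhorn=53 Ironridge=39 → close Elkhorn (overflow 38)
  53÷1 = 53 each, +1 to first 0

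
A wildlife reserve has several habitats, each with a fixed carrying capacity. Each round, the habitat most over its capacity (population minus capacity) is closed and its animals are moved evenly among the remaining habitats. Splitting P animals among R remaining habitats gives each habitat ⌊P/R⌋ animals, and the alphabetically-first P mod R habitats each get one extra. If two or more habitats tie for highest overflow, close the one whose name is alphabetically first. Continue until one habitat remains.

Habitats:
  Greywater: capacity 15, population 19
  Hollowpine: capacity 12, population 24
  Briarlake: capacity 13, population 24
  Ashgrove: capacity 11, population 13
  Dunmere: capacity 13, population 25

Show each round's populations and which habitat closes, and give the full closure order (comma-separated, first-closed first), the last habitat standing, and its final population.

Round 1: Ashgrove=13 Briarlake=24 Dunmere=25 Greywater=19 Hollowpine=24 → close Dunmere (overflow 12)
  25÷4 = 6 each, +1 to first 1
Round 2: Ashgrove=20 Briarlake=30 Greywater=25 Hollowpine=30 → close Hollowpine (overflow 18)
  30÷3 = 10 each, +1 to first 0
Round 3: Ashgrove=30 Briarlake=40 Greywater=35 → close Briarlake (overflow 27)
  40÷2 = 20 each, +1 to first 0
Round 4: Ashgrove=50 Greywater=55 → close Greywater (overflow 40)
  55÷1 = 55 each, +1 to first 0

Closure order: Dunmere, Hollowpine, Briarlake, Greywater
Last habitat: Ashgrove with 105 animals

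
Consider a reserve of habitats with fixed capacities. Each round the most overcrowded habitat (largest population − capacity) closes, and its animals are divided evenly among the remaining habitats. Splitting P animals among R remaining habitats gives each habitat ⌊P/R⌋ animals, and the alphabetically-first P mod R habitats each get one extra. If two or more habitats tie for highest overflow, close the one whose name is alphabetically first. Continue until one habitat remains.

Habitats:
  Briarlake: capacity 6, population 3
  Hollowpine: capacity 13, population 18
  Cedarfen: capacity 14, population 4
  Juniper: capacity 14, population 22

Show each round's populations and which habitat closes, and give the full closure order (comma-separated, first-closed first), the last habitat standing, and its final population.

Round 1: Briarlake=3 Cedarfen=4 Hollowpine=18 Juniper=22 → close Juniper (overflow 8)
  22÷3 = 7 each, +1 to first 1
Round 2: Briarlake=11 Cedarfen=11 Hollowpine=25 → close Hollowpine (overflow 12)
  25÷2 = 12 each, +1 to first 1
Round 3: Briarlake=24 Cedarfen=23 → close Briarlake (overflow 18)
  24÷1 = 24 each, +1 to first 0

Closure order: Juniper, Hollowpine, Briarlake
Last habitat: Cedarfen with 47 animals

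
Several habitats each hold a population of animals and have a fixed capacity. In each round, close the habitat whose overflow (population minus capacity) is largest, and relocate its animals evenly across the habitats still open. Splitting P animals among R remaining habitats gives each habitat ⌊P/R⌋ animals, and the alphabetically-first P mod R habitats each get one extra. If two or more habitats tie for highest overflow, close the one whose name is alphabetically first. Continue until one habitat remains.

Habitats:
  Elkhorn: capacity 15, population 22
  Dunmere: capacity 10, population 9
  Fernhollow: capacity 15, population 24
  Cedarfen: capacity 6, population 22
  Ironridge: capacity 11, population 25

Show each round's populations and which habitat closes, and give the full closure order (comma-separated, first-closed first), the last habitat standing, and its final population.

Closure order: Cedarfen, Ironridge, Fernhollow, Elkhorn
Last habitat: Dunmere with 102 animals

Round 1: Cedarfen=22 Dunmere=9 Elkhorn=22 Fernhollow=24 Ironridge=25 → close Cedarfen (overflow 16)
  22÷4 = 5 each, +1 to first 2
Round 2: Dunmere=15 Elkhorn=28 Fernhollow=29 Ironridge=30 → close Ironridge (overflow 19)
  30÷3 = 10 each, +1 to first 0
Round 3: Dunmere=25 Elkhorn=38 Fernhollow=39 → close Fernhollow (overflow 24)
  39÷2 = 19 each, +1 to first 1
Round 4: Dunmere=45 Elkhorn=57 → close Elkhorn (overflow 42)
  57÷1 = 57 each, +1 to first 0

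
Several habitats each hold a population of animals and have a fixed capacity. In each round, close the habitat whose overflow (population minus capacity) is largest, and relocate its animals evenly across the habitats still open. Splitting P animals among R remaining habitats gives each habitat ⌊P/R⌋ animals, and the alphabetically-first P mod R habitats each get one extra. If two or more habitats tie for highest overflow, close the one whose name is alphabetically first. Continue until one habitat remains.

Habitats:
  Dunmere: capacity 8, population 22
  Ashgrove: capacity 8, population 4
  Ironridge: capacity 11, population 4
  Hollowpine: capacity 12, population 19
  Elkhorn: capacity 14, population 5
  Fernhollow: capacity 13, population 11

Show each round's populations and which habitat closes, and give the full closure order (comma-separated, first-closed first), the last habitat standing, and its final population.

Round 1: Ashgrove=4 Dunmere=22 Elkhorn=5 Fernhollow=11 Hollowpine=19 Ironridge=4 → close Dunmere (overflow 14)
  22÷5 = 4 each, +1 to first 2
Round 2: Ashgrove=9 Elkhorn=10 Fernhollow=15 Hollowpine=23 Ironridge=8 → close Hollowpine (overflow 11)
  23÷4 = 5 each, +1 to first 3
Round 3: Ashgrove=15 Elkhorn=16 Fernhollow=21 Ironridge=13 → close Fernhollow (overflow 8)
  21÷3 = 7 each, +1 to first 0
Round 4: Ashgrove=22 Elkhorn=23 Ironridge=20 → close Ashgrove (overflow 14)
  22÷2 = 11 each, +1 to first 0
Round 5: Elkhorn=34 Ironridge=31 → close Elkhorn (overflow 20)
  34÷1 = 34 each, +1 to first 0

Closure order: Dunmere, Hollowpine, Fernhollow, Ashgrove, Elkhorn
Last habitat: Ironridge with 65 animals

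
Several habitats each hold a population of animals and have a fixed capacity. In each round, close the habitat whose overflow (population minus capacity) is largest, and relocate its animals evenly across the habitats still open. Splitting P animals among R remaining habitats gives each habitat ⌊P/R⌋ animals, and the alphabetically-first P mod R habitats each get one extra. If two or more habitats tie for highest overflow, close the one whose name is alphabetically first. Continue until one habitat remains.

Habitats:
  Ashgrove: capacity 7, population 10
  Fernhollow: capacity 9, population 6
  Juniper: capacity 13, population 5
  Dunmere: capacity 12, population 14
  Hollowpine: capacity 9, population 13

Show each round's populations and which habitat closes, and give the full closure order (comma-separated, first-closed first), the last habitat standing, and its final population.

Closure order: Hollowpine, Ashgrove, Dunmere, Fernhollow
Last habitat: Juniper with 48 animals

Round 1: Ashgrove=10 Dunmere=14 Fernhollow=6 Hollowpine=13 Juniper=5 → close Hollowpine (overflow 4)
  13÷4 = 3 each, +1 to first 1
Round 2: Ashgrove=14 Dunmere=17 Fernhollow=9 Juniper=8 → close Ashgrove (overflow 7)
  14÷3 = 4 each, +1 to first 2
Round 3: Dunmere=22 Fernhollow=14 Juniper=12 → close Dunmere (overflow 10)
  22÷2 = 11 each, +1 to first 0
Round 4: Fernhollow=25 Juniper=23 → close Fernhollow (overflow 16)
  25÷1 = 25 each, +1 to first 0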